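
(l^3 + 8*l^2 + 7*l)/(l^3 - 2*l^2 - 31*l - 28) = l*(l + 7)/(l^2 - 3*l - 28)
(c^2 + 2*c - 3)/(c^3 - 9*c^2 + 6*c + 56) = (c^2 + 2*c - 3)/(c^3 - 9*c^2 + 6*c + 56)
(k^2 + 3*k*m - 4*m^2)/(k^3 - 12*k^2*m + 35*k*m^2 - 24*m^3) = (k + 4*m)/(k^2 - 11*k*m + 24*m^2)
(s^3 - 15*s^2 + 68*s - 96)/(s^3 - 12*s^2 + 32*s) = (s - 3)/s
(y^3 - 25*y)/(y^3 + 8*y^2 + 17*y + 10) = y*(y - 5)/(y^2 + 3*y + 2)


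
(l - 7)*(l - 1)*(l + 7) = l^3 - l^2 - 49*l + 49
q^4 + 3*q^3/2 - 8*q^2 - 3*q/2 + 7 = (q - 2)*(q - 1)*(q + 1)*(q + 7/2)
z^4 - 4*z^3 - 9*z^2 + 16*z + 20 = (z - 5)*(z - 2)*(z + 1)*(z + 2)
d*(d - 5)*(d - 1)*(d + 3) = d^4 - 3*d^3 - 13*d^2 + 15*d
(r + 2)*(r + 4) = r^2 + 6*r + 8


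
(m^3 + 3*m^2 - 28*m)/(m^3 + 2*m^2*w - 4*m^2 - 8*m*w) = (m + 7)/(m + 2*w)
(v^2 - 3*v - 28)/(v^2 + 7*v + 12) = (v - 7)/(v + 3)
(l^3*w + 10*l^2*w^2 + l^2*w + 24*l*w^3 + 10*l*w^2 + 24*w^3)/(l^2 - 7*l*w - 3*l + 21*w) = w*(l^3 + 10*l^2*w + l^2 + 24*l*w^2 + 10*l*w + 24*w^2)/(l^2 - 7*l*w - 3*l + 21*w)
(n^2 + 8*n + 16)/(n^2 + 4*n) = (n + 4)/n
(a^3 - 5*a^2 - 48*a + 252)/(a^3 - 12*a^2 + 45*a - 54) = (a^2 + a - 42)/(a^2 - 6*a + 9)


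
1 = 1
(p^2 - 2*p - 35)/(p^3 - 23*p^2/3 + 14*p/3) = 3*(p + 5)/(p*(3*p - 2))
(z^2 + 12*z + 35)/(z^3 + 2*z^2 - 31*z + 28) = (z + 5)/(z^2 - 5*z + 4)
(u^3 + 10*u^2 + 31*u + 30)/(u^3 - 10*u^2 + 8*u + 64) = (u^2 + 8*u + 15)/(u^2 - 12*u + 32)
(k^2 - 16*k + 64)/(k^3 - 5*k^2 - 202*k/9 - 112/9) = 9*(k - 8)/(9*k^2 + 27*k + 14)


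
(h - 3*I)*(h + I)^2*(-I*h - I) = -I*h^4 - h^3 - I*h^3 - h^2 - 5*I*h^2 + 3*h - 5*I*h + 3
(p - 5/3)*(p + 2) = p^2 + p/3 - 10/3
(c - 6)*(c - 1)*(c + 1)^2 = c^4 - 5*c^3 - 7*c^2 + 5*c + 6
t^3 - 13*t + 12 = (t - 3)*(t - 1)*(t + 4)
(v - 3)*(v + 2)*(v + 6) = v^3 + 5*v^2 - 12*v - 36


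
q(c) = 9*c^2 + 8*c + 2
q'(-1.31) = -15.58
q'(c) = 18*c + 8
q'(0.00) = 8.00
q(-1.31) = 6.96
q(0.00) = 2.00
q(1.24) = 25.76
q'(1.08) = 27.44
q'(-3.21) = -49.78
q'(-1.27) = -14.86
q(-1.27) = 6.36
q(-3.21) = 69.06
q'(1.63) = 37.34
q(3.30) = 126.41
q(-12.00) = 1202.00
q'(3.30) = 67.40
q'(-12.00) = -208.00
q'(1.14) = 28.52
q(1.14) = 22.82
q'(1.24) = 30.32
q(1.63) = 38.95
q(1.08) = 21.14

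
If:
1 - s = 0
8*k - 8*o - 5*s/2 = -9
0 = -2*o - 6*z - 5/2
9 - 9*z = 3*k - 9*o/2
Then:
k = -67/16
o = -27/8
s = 1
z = 17/24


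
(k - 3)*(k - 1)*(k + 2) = k^3 - 2*k^2 - 5*k + 6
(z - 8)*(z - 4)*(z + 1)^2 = z^4 - 10*z^3 + 9*z^2 + 52*z + 32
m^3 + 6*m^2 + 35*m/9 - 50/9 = (m - 2/3)*(m + 5/3)*(m + 5)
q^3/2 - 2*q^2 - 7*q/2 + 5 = (q/2 + 1)*(q - 5)*(q - 1)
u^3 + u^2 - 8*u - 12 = (u - 3)*(u + 2)^2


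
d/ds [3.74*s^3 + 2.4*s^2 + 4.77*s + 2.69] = 11.22*s^2 + 4.8*s + 4.77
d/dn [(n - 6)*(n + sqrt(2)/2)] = 2*n - 6 + sqrt(2)/2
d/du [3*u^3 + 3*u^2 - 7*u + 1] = 9*u^2 + 6*u - 7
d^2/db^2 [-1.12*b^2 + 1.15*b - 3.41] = -2.24000000000000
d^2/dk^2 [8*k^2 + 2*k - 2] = 16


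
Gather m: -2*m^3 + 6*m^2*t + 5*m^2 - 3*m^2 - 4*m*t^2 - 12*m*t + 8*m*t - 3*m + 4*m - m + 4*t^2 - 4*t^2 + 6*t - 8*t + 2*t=-2*m^3 + m^2*(6*t + 2) + m*(-4*t^2 - 4*t)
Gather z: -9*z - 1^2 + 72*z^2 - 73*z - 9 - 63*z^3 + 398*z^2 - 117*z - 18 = -63*z^3 + 470*z^2 - 199*z - 28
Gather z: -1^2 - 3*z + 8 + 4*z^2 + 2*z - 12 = 4*z^2 - z - 5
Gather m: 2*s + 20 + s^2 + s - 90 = s^2 + 3*s - 70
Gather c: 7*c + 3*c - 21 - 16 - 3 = 10*c - 40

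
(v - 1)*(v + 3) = v^2 + 2*v - 3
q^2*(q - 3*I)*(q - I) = q^4 - 4*I*q^3 - 3*q^2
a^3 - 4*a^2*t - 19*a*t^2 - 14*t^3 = (a - 7*t)*(a + t)*(a + 2*t)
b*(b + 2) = b^2 + 2*b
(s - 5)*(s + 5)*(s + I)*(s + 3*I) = s^4 + 4*I*s^3 - 28*s^2 - 100*I*s + 75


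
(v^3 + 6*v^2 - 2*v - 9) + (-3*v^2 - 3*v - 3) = v^3 + 3*v^2 - 5*v - 12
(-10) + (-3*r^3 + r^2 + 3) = -3*r^3 + r^2 - 7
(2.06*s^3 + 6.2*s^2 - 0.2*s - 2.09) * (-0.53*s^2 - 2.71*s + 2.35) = -1.0918*s^5 - 8.8686*s^4 - 11.855*s^3 + 16.2197*s^2 + 5.1939*s - 4.9115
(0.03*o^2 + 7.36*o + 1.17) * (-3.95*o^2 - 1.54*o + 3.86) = -0.1185*o^4 - 29.1182*o^3 - 15.8401*o^2 + 26.6078*o + 4.5162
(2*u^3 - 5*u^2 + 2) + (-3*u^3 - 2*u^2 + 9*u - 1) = -u^3 - 7*u^2 + 9*u + 1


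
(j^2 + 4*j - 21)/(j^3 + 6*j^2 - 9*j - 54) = (j + 7)/(j^2 + 9*j + 18)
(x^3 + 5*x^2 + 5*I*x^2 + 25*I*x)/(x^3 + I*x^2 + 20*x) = (x + 5)/(x - 4*I)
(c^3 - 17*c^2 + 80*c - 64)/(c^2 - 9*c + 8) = c - 8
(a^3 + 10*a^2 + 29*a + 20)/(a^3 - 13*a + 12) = (a^2 + 6*a + 5)/(a^2 - 4*a + 3)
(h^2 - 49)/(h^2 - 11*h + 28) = (h + 7)/(h - 4)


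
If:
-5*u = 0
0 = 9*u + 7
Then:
No Solution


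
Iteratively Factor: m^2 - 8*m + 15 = (m - 5)*(m - 3)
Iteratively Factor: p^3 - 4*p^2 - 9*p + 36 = (p + 3)*(p^2 - 7*p + 12) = (p - 4)*(p + 3)*(p - 3)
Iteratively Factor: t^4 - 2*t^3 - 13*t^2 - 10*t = (t - 5)*(t^3 + 3*t^2 + 2*t) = (t - 5)*(t + 2)*(t^2 + t) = t*(t - 5)*(t + 2)*(t + 1)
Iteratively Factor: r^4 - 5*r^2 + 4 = (r - 1)*(r^3 + r^2 - 4*r - 4) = (r - 1)*(r + 2)*(r^2 - r - 2) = (r - 2)*(r - 1)*(r + 2)*(r + 1)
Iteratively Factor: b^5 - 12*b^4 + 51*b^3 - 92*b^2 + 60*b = (b)*(b^4 - 12*b^3 + 51*b^2 - 92*b + 60) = b*(b - 2)*(b^3 - 10*b^2 + 31*b - 30) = b*(b - 5)*(b - 2)*(b^2 - 5*b + 6) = b*(b - 5)*(b - 2)^2*(b - 3)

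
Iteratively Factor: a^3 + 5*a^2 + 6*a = (a + 2)*(a^2 + 3*a) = (a + 2)*(a + 3)*(a)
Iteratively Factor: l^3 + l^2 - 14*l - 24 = (l + 3)*(l^2 - 2*l - 8) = (l + 2)*(l + 3)*(l - 4)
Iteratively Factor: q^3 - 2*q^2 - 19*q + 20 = (q + 4)*(q^2 - 6*q + 5) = (q - 5)*(q + 4)*(q - 1)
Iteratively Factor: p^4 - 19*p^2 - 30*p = (p - 5)*(p^3 + 5*p^2 + 6*p) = p*(p - 5)*(p^2 + 5*p + 6) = p*(p - 5)*(p + 3)*(p + 2)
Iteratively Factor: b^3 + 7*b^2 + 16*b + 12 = (b + 2)*(b^2 + 5*b + 6) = (b + 2)^2*(b + 3)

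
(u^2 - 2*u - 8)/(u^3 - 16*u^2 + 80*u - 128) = (u + 2)/(u^2 - 12*u + 32)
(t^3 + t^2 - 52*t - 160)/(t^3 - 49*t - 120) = (t + 4)/(t + 3)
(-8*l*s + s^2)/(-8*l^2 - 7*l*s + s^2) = s/(l + s)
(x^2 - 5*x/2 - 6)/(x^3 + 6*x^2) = (x^2 - 5*x/2 - 6)/(x^2*(x + 6))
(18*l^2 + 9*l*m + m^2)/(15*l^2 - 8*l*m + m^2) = (18*l^2 + 9*l*m + m^2)/(15*l^2 - 8*l*m + m^2)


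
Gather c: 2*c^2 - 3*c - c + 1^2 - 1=2*c^2 - 4*c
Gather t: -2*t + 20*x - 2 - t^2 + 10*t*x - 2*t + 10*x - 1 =-t^2 + t*(10*x - 4) + 30*x - 3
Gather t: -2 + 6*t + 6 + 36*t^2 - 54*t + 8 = 36*t^2 - 48*t + 12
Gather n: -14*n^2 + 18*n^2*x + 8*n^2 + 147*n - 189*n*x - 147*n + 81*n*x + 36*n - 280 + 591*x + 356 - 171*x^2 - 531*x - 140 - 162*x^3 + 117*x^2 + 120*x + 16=n^2*(18*x - 6) + n*(36 - 108*x) - 162*x^3 - 54*x^2 + 180*x - 48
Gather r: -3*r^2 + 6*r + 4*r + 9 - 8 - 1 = -3*r^2 + 10*r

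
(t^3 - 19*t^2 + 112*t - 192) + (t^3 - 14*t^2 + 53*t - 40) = 2*t^3 - 33*t^2 + 165*t - 232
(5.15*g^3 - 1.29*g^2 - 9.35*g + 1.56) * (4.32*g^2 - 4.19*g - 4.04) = 22.248*g^5 - 27.1513*g^4 - 55.7929*g^3 + 51.1273*g^2 + 31.2376*g - 6.3024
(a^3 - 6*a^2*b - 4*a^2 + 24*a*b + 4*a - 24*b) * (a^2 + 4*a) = a^5 - 6*a^4*b - 12*a^3 + 72*a^2*b + 16*a^2 - 96*a*b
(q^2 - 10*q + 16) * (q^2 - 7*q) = q^4 - 17*q^3 + 86*q^2 - 112*q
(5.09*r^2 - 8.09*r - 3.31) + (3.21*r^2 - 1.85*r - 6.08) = 8.3*r^2 - 9.94*r - 9.39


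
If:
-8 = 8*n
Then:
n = -1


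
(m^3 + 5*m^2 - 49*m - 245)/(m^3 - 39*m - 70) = (m + 7)/(m + 2)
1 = 1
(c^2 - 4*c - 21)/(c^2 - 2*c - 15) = (c - 7)/(c - 5)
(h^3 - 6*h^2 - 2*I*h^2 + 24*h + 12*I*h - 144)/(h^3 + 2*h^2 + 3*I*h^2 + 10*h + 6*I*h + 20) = (h^3 + h^2*(-6 - 2*I) + h*(24 + 12*I) - 144)/(h^3 + h^2*(2 + 3*I) + h*(10 + 6*I) + 20)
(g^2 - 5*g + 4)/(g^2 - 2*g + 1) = (g - 4)/(g - 1)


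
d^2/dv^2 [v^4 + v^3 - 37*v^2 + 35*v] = 12*v^2 + 6*v - 74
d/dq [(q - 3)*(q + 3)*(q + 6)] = 3*q^2 + 12*q - 9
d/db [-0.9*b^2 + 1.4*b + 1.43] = 1.4 - 1.8*b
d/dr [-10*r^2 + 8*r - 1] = 8 - 20*r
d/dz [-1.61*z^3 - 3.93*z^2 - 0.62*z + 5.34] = -4.83*z^2 - 7.86*z - 0.62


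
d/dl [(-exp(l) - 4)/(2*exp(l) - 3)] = 11*exp(l)/(2*exp(l) - 3)^2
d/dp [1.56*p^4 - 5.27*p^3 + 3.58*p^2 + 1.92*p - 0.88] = 6.24*p^3 - 15.81*p^2 + 7.16*p + 1.92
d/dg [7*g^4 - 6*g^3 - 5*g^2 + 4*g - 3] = 28*g^3 - 18*g^2 - 10*g + 4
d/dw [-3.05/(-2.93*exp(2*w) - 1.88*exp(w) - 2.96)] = (-17.873*exp(w) - 5.734)*exp(w)/(2.93*exp(2*w) + 1.88*exp(w) + 2.96)^2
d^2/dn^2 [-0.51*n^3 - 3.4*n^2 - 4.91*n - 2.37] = -3.06*n - 6.8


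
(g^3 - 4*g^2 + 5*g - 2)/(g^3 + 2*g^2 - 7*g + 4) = (g - 2)/(g + 4)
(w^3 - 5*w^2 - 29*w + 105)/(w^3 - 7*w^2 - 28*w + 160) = (w^2 - 10*w + 21)/(w^2 - 12*w + 32)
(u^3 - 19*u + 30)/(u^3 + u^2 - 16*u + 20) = (u - 3)/(u - 2)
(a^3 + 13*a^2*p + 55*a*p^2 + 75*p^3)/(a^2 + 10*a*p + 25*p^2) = a + 3*p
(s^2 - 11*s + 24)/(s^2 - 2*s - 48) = (s - 3)/(s + 6)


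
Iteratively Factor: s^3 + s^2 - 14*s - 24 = (s + 3)*(s^2 - 2*s - 8) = (s - 4)*(s + 3)*(s + 2)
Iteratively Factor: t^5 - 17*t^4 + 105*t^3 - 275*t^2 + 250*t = (t - 5)*(t^4 - 12*t^3 + 45*t^2 - 50*t) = (t - 5)^2*(t^3 - 7*t^2 + 10*t) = (t - 5)^2*(t - 2)*(t^2 - 5*t) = t*(t - 5)^2*(t - 2)*(t - 5)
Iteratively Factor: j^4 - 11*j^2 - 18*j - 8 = (j + 2)*(j^3 - 2*j^2 - 7*j - 4) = (j + 1)*(j + 2)*(j^2 - 3*j - 4) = (j - 4)*(j + 1)*(j + 2)*(j + 1)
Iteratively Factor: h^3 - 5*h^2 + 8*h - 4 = (h - 1)*(h^2 - 4*h + 4) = (h - 2)*(h - 1)*(h - 2)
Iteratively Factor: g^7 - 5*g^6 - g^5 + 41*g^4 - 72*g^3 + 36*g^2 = (g - 3)*(g^6 - 2*g^5 - 7*g^4 + 20*g^3 - 12*g^2) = (g - 3)*(g - 1)*(g^5 - g^4 - 8*g^3 + 12*g^2) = g*(g - 3)*(g - 1)*(g^4 - g^3 - 8*g^2 + 12*g) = g^2*(g - 3)*(g - 1)*(g^3 - g^2 - 8*g + 12) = g^2*(g - 3)*(g - 2)*(g - 1)*(g^2 + g - 6) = g^2*(g - 3)*(g - 2)^2*(g - 1)*(g + 3)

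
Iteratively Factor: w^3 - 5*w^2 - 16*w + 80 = (w - 4)*(w^2 - w - 20) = (w - 5)*(w - 4)*(w + 4)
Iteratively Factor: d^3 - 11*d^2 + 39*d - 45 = (d - 5)*(d^2 - 6*d + 9) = (d - 5)*(d - 3)*(d - 3)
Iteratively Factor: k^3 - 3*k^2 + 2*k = (k - 1)*(k^2 - 2*k) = (k - 2)*(k - 1)*(k)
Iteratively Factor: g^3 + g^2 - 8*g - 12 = (g - 3)*(g^2 + 4*g + 4) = (g - 3)*(g + 2)*(g + 2)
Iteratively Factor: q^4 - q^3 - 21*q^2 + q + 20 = (q + 4)*(q^3 - 5*q^2 - q + 5) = (q - 5)*(q + 4)*(q^2 - 1) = (q - 5)*(q + 1)*(q + 4)*(q - 1)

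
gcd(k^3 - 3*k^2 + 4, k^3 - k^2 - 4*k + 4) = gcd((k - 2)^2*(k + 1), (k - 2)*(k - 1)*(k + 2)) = k - 2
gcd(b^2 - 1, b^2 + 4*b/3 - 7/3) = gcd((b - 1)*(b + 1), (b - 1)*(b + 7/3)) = b - 1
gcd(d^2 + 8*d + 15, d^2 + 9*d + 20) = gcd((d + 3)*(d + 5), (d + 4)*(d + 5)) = d + 5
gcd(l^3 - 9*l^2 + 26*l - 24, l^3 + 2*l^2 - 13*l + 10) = l - 2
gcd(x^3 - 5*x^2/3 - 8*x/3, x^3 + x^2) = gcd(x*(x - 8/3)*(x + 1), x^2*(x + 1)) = x^2 + x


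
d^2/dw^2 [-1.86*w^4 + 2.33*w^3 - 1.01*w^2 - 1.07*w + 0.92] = -22.32*w^2 + 13.98*w - 2.02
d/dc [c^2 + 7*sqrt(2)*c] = 2*c + 7*sqrt(2)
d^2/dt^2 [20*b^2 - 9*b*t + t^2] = 2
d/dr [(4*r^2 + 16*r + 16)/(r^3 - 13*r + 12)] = 4*(2*(r + 2)*(r^3 - 13*r + 12) - (3*r^2 - 13)*(r^2 + 4*r + 4))/(r^3 - 13*r + 12)^2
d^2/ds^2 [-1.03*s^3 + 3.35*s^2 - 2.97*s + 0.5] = 6.7 - 6.18*s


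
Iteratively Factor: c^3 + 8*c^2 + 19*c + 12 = (c + 3)*(c^2 + 5*c + 4) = (c + 3)*(c + 4)*(c + 1)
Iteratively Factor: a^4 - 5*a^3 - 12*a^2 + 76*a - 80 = (a - 5)*(a^3 - 12*a + 16) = (a - 5)*(a - 2)*(a^2 + 2*a - 8) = (a - 5)*(a - 2)*(a + 4)*(a - 2)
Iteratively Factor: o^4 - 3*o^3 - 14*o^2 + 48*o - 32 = (o - 1)*(o^3 - 2*o^2 - 16*o + 32) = (o - 2)*(o - 1)*(o^2 - 16) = (o - 2)*(o - 1)*(o + 4)*(o - 4)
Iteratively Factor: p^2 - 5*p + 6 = (p - 3)*(p - 2)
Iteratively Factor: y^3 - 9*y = (y)*(y^2 - 9) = y*(y + 3)*(y - 3)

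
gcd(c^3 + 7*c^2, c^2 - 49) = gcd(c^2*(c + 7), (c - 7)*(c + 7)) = c + 7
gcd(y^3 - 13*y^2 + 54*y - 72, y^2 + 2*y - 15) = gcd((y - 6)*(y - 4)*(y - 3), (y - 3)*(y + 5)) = y - 3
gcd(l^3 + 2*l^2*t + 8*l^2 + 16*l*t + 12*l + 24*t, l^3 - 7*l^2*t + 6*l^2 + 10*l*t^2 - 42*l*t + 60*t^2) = l + 6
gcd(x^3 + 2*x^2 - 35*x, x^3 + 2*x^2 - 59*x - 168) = x + 7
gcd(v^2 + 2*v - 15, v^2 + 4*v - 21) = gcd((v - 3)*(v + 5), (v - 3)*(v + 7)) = v - 3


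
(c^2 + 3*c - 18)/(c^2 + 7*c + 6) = (c - 3)/(c + 1)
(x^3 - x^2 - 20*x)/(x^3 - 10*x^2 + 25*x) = (x + 4)/(x - 5)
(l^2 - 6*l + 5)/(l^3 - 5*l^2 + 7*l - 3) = (l - 5)/(l^2 - 4*l + 3)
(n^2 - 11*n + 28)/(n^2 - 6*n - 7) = (n - 4)/(n + 1)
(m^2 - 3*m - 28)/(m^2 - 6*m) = (m^2 - 3*m - 28)/(m*(m - 6))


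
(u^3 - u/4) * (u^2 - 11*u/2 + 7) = u^5 - 11*u^4/2 + 27*u^3/4 + 11*u^2/8 - 7*u/4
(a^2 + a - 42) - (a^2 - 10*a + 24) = 11*a - 66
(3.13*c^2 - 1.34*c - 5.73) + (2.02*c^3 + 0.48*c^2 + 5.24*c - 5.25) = 2.02*c^3 + 3.61*c^2 + 3.9*c - 10.98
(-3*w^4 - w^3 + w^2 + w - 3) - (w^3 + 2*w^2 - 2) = -3*w^4 - 2*w^3 - w^2 + w - 1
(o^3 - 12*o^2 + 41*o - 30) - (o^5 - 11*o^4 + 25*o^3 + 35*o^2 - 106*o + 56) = -o^5 + 11*o^4 - 24*o^3 - 47*o^2 + 147*o - 86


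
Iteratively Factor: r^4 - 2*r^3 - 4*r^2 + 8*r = (r - 2)*(r^3 - 4*r) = (r - 2)^2*(r^2 + 2*r) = (r - 2)^2*(r + 2)*(r)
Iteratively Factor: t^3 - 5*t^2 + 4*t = (t)*(t^2 - 5*t + 4) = t*(t - 1)*(t - 4)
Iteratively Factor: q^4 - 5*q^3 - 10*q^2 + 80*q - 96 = (q - 4)*(q^3 - q^2 - 14*q + 24) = (q - 4)*(q - 3)*(q^2 + 2*q - 8) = (q - 4)*(q - 3)*(q - 2)*(q + 4)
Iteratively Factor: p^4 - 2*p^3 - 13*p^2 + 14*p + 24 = (p + 3)*(p^3 - 5*p^2 + 2*p + 8) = (p - 2)*(p + 3)*(p^2 - 3*p - 4) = (p - 4)*(p - 2)*(p + 3)*(p + 1)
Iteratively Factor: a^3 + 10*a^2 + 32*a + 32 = (a + 4)*(a^2 + 6*a + 8) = (a + 4)^2*(a + 2)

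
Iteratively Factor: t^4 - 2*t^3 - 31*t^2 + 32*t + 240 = (t - 4)*(t^3 + 2*t^2 - 23*t - 60) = (t - 5)*(t - 4)*(t^2 + 7*t + 12) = (t - 5)*(t - 4)*(t + 4)*(t + 3)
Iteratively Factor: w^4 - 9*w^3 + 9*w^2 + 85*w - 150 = (w - 5)*(w^3 - 4*w^2 - 11*w + 30) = (w - 5)^2*(w^2 + w - 6) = (w - 5)^2*(w + 3)*(w - 2)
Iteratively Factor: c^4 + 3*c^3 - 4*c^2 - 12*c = (c + 3)*(c^3 - 4*c) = (c + 2)*(c + 3)*(c^2 - 2*c) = (c - 2)*(c + 2)*(c + 3)*(c)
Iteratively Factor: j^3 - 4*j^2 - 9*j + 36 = (j - 4)*(j^2 - 9) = (j - 4)*(j - 3)*(j + 3)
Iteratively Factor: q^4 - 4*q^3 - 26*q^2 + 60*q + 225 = (q - 5)*(q^3 + q^2 - 21*q - 45) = (q - 5)^2*(q^2 + 6*q + 9) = (q - 5)^2*(q + 3)*(q + 3)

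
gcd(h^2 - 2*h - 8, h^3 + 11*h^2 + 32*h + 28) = h + 2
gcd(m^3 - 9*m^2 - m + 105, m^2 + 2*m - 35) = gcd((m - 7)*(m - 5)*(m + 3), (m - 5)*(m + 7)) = m - 5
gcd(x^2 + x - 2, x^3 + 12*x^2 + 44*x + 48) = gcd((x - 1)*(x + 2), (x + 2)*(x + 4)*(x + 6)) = x + 2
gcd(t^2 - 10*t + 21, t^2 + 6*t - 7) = 1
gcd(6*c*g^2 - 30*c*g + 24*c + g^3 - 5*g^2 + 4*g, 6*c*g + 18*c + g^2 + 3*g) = 6*c + g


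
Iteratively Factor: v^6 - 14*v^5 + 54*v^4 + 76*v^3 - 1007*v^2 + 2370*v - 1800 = (v - 5)*(v^5 - 9*v^4 + 9*v^3 + 121*v^2 - 402*v + 360) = (v - 5)*(v - 3)*(v^4 - 6*v^3 - 9*v^2 + 94*v - 120) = (v - 5)*(v - 3)*(v - 2)*(v^3 - 4*v^2 - 17*v + 60) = (v - 5)^2*(v - 3)*(v - 2)*(v^2 + v - 12) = (v - 5)^2*(v - 3)*(v - 2)*(v + 4)*(v - 3)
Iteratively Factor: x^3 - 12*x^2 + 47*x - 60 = (x - 3)*(x^2 - 9*x + 20) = (x - 4)*(x - 3)*(x - 5)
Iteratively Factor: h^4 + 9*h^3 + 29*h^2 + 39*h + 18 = (h + 1)*(h^3 + 8*h^2 + 21*h + 18) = (h + 1)*(h + 3)*(h^2 + 5*h + 6) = (h + 1)*(h + 2)*(h + 3)*(h + 3)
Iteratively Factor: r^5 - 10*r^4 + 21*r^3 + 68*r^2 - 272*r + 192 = (r - 4)*(r^4 - 6*r^3 - 3*r^2 + 56*r - 48) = (r - 4)*(r - 1)*(r^3 - 5*r^2 - 8*r + 48) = (r - 4)*(r - 1)*(r + 3)*(r^2 - 8*r + 16) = (r - 4)^2*(r - 1)*(r + 3)*(r - 4)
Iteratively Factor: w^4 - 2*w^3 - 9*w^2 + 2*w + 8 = (w + 1)*(w^3 - 3*w^2 - 6*w + 8) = (w - 1)*(w + 1)*(w^2 - 2*w - 8) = (w - 4)*(w - 1)*(w + 1)*(w + 2)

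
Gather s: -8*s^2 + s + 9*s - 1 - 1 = -8*s^2 + 10*s - 2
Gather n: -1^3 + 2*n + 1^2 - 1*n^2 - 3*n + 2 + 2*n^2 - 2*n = n^2 - 3*n + 2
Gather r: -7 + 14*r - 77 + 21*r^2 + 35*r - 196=21*r^2 + 49*r - 280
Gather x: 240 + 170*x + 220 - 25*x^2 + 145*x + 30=-25*x^2 + 315*x + 490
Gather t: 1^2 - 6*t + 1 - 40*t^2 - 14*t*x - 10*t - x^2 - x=-40*t^2 + t*(-14*x - 16) - x^2 - x + 2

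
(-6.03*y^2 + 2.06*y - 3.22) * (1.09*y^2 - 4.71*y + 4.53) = -6.5727*y^4 + 30.6467*y^3 - 40.5283*y^2 + 24.498*y - 14.5866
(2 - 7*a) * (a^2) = -7*a^3 + 2*a^2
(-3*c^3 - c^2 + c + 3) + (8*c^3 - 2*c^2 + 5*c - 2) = 5*c^3 - 3*c^2 + 6*c + 1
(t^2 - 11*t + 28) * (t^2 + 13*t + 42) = t^4 + 2*t^3 - 73*t^2 - 98*t + 1176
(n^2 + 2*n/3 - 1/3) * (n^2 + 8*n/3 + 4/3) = n^4 + 10*n^3/3 + 25*n^2/9 - 4/9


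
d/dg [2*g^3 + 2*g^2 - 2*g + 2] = 6*g^2 + 4*g - 2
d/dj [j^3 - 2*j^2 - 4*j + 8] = 3*j^2 - 4*j - 4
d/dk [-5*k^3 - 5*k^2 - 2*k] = -15*k^2 - 10*k - 2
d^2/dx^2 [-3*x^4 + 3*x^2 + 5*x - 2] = 6 - 36*x^2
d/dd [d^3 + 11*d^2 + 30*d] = 3*d^2 + 22*d + 30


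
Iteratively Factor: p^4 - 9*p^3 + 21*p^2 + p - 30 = (p - 2)*(p^3 - 7*p^2 + 7*p + 15) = (p - 2)*(p + 1)*(p^2 - 8*p + 15) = (p - 5)*(p - 2)*(p + 1)*(p - 3)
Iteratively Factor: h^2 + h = (h + 1)*(h)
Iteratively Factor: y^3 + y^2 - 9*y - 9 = (y + 1)*(y^2 - 9) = (y + 1)*(y + 3)*(y - 3)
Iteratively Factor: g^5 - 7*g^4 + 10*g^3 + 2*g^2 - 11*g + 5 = (g + 1)*(g^4 - 8*g^3 + 18*g^2 - 16*g + 5) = (g - 1)*(g + 1)*(g^3 - 7*g^2 + 11*g - 5) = (g - 1)^2*(g + 1)*(g^2 - 6*g + 5) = (g - 1)^3*(g + 1)*(g - 5)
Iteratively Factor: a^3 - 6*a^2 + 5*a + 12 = (a - 3)*(a^2 - 3*a - 4) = (a - 4)*(a - 3)*(a + 1)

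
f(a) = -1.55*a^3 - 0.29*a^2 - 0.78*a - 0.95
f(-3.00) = 40.63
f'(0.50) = -2.23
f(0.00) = -0.95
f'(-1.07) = -5.48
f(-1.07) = 1.45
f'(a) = -4.65*a^2 - 0.58*a - 0.78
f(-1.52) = 5.01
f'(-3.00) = -40.89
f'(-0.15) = -0.80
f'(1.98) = -20.16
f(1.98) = -15.66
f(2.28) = -22.61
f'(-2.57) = -30.00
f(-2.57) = 25.45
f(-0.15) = -0.83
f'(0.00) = -0.78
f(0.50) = -1.61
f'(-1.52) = -10.64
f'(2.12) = -22.91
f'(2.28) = -26.27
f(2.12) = -18.68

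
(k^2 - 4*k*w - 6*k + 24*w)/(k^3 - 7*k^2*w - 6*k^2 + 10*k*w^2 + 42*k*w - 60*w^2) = (k - 4*w)/(k^2 - 7*k*w + 10*w^2)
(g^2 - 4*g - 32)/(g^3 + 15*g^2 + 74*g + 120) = (g - 8)/(g^2 + 11*g + 30)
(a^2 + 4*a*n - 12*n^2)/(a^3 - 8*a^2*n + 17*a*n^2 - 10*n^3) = (a + 6*n)/(a^2 - 6*a*n + 5*n^2)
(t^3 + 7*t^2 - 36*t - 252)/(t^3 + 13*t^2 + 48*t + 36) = (t^2 + t - 42)/(t^2 + 7*t + 6)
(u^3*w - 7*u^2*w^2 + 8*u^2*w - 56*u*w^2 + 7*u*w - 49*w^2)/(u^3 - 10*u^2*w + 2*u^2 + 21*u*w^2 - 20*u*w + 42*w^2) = w*(u^2 + 8*u + 7)/(u^2 - 3*u*w + 2*u - 6*w)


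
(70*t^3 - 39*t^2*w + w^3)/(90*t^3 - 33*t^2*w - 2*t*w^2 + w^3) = (14*t^2 - 5*t*w - w^2)/(18*t^2 - 3*t*w - w^2)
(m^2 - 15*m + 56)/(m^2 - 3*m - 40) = (m - 7)/(m + 5)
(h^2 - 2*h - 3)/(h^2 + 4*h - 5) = (h^2 - 2*h - 3)/(h^2 + 4*h - 5)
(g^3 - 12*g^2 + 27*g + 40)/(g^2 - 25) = (g^2 - 7*g - 8)/(g + 5)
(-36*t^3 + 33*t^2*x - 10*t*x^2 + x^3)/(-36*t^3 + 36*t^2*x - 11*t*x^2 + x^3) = (12*t^2 - 7*t*x + x^2)/(12*t^2 - 8*t*x + x^2)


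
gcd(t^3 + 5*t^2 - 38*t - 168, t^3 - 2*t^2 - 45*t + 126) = t^2 + t - 42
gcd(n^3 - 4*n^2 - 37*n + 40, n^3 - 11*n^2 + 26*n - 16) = n^2 - 9*n + 8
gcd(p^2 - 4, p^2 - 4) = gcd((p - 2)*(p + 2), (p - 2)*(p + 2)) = p^2 - 4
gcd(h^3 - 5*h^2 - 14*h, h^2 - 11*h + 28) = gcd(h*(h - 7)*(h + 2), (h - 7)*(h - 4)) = h - 7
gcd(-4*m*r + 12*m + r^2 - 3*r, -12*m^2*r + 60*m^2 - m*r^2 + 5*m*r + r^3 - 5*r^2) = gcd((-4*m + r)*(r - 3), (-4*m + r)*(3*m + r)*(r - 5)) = -4*m + r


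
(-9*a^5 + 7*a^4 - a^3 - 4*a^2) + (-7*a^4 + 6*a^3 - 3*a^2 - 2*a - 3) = -9*a^5 + 5*a^3 - 7*a^2 - 2*a - 3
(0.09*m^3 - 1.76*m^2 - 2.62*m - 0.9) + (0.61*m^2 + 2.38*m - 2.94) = 0.09*m^3 - 1.15*m^2 - 0.24*m - 3.84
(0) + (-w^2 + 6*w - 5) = -w^2 + 6*w - 5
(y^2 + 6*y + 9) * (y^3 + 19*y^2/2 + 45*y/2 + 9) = y^5 + 31*y^4/2 + 177*y^3/2 + 459*y^2/2 + 513*y/2 + 81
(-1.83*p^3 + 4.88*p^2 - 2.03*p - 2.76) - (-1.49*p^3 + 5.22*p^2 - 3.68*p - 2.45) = -0.34*p^3 - 0.34*p^2 + 1.65*p - 0.31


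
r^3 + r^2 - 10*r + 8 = (r - 2)*(r - 1)*(r + 4)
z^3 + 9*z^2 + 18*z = z*(z + 3)*(z + 6)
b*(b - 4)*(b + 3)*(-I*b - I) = -I*b^4 + 13*I*b^2 + 12*I*b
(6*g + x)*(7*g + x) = 42*g^2 + 13*g*x + x^2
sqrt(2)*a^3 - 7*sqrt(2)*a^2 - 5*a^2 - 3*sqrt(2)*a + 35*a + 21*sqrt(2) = (a - 7)*(a - 3*sqrt(2))*(sqrt(2)*a + 1)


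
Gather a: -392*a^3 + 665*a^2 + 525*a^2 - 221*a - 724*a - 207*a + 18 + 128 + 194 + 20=-392*a^3 + 1190*a^2 - 1152*a + 360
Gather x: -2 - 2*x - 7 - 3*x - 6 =-5*x - 15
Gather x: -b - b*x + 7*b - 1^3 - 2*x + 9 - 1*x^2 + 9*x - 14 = 6*b - x^2 + x*(7 - b) - 6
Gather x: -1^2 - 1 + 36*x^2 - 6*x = 36*x^2 - 6*x - 2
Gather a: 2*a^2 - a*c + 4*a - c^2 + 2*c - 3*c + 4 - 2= 2*a^2 + a*(4 - c) - c^2 - c + 2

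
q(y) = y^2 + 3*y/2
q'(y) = 2*y + 3/2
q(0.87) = 2.06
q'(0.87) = 3.24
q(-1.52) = 0.03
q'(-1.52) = -1.54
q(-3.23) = 5.59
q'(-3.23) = -4.96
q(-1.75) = 0.44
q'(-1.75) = -2.00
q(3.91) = 21.15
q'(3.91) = 9.32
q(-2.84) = 3.81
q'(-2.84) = -4.18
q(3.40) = 16.66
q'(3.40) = 8.30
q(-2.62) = 2.93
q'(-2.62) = -3.74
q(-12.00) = 126.00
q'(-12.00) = -22.50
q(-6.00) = 27.00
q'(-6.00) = -10.50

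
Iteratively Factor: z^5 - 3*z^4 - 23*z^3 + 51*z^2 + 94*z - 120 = (z - 1)*(z^4 - 2*z^3 - 25*z^2 + 26*z + 120) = (z - 3)*(z - 1)*(z^3 + z^2 - 22*z - 40) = (z - 3)*(z - 1)*(z + 2)*(z^2 - z - 20) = (z - 3)*(z - 1)*(z + 2)*(z + 4)*(z - 5)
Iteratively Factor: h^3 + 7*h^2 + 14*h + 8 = (h + 1)*(h^2 + 6*h + 8) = (h + 1)*(h + 4)*(h + 2)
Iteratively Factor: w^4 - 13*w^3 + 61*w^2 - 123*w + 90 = (w - 2)*(w^3 - 11*w^2 + 39*w - 45) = (w - 3)*(w - 2)*(w^2 - 8*w + 15) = (w - 3)^2*(w - 2)*(w - 5)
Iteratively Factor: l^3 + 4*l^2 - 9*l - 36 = (l + 4)*(l^2 - 9) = (l - 3)*(l + 4)*(l + 3)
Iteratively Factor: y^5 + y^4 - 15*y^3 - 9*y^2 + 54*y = (y)*(y^4 + y^3 - 15*y^2 - 9*y + 54) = y*(y + 3)*(y^3 - 2*y^2 - 9*y + 18) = y*(y - 3)*(y + 3)*(y^2 + y - 6) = y*(y - 3)*(y + 3)^2*(y - 2)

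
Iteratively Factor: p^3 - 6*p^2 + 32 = (p - 4)*(p^2 - 2*p - 8) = (p - 4)^2*(p + 2)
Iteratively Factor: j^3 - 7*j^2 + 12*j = (j)*(j^2 - 7*j + 12) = j*(j - 3)*(j - 4)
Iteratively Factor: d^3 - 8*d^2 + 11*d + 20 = (d - 5)*(d^2 - 3*d - 4) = (d - 5)*(d - 4)*(d + 1)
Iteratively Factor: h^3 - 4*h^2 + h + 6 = (h - 2)*(h^2 - 2*h - 3) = (h - 3)*(h - 2)*(h + 1)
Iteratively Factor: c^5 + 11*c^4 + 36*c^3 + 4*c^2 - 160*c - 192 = (c + 4)*(c^4 + 7*c^3 + 8*c^2 - 28*c - 48) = (c + 3)*(c + 4)*(c^3 + 4*c^2 - 4*c - 16) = (c + 3)*(c + 4)^2*(c^2 - 4) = (c + 2)*(c + 3)*(c + 4)^2*(c - 2)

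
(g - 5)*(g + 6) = g^2 + g - 30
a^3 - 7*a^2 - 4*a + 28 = (a - 7)*(a - 2)*(a + 2)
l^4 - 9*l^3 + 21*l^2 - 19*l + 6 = (l - 6)*(l - 1)^3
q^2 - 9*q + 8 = (q - 8)*(q - 1)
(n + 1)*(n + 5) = n^2 + 6*n + 5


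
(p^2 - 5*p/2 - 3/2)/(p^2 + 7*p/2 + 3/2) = (p - 3)/(p + 3)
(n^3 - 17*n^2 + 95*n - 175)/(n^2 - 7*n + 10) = (n^2 - 12*n + 35)/(n - 2)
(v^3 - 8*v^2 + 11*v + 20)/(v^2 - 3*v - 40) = (-v^3 + 8*v^2 - 11*v - 20)/(-v^2 + 3*v + 40)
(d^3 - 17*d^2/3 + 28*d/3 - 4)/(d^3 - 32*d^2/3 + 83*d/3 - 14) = (d - 2)/(d - 7)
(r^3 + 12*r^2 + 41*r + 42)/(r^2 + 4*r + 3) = (r^2 + 9*r + 14)/(r + 1)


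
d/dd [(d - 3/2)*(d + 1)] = 2*d - 1/2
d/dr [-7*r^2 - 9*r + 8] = -14*r - 9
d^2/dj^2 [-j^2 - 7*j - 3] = -2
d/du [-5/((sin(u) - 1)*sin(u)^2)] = 5*(3*sin(u) - 2)*cos(u)/((sin(u) - 1)^2*sin(u)^3)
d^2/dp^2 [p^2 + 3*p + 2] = 2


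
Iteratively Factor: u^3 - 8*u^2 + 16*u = (u - 4)*(u^2 - 4*u) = (u - 4)^2*(u)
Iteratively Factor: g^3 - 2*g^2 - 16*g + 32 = (g - 4)*(g^2 + 2*g - 8) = (g - 4)*(g - 2)*(g + 4)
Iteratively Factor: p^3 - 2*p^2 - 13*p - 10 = (p - 5)*(p^2 + 3*p + 2) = (p - 5)*(p + 2)*(p + 1)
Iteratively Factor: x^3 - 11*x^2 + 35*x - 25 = (x - 5)*(x^2 - 6*x + 5) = (x - 5)*(x - 1)*(x - 5)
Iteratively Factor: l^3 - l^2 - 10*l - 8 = (l + 2)*(l^2 - 3*l - 4) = (l - 4)*(l + 2)*(l + 1)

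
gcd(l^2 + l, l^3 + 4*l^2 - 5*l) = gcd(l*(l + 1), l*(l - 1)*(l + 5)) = l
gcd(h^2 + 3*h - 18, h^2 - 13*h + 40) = 1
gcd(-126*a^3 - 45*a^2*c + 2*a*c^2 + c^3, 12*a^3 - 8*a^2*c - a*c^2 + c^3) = 3*a + c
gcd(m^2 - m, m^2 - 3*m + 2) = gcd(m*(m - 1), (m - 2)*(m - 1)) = m - 1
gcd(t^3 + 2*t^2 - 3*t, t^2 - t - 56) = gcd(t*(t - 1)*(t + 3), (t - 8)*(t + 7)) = 1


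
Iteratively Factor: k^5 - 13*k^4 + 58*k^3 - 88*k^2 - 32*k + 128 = (k - 4)*(k^4 - 9*k^3 + 22*k^2 - 32) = (k - 4)*(k - 2)*(k^3 - 7*k^2 + 8*k + 16) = (k - 4)*(k - 2)*(k + 1)*(k^2 - 8*k + 16) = (k - 4)^2*(k - 2)*(k + 1)*(k - 4)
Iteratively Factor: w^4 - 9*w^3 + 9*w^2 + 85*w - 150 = (w - 5)*(w^3 - 4*w^2 - 11*w + 30) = (w - 5)*(w + 3)*(w^2 - 7*w + 10) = (w - 5)^2*(w + 3)*(w - 2)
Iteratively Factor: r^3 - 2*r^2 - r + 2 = (r + 1)*(r^2 - 3*r + 2) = (r - 1)*(r + 1)*(r - 2)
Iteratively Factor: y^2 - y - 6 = (y + 2)*(y - 3)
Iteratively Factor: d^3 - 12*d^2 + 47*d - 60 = (d - 5)*(d^2 - 7*d + 12) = (d - 5)*(d - 3)*(d - 4)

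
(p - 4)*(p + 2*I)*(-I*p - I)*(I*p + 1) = p^4 - 3*p^3 + I*p^3 - 2*p^2 - 3*I*p^2 - 6*p - 4*I*p - 8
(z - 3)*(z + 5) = z^2 + 2*z - 15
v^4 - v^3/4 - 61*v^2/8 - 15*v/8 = v*(v - 3)*(v + 1/4)*(v + 5/2)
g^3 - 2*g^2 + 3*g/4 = g*(g - 3/2)*(g - 1/2)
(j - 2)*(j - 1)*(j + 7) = j^3 + 4*j^2 - 19*j + 14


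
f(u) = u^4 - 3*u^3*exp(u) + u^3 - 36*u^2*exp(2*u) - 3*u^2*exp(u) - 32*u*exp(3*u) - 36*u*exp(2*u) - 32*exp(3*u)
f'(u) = -3*u^3*exp(u) + 4*u^3 - 72*u^2*exp(2*u) - 12*u^2*exp(u) + 3*u^2 - 96*u*exp(3*u) - 144*u*exp(2*u) - 6*u*exp(u) - 128*exp(3*u) - 36*exp(2*u)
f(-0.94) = 0.08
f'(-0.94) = 1.57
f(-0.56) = -0.04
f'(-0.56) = -6.33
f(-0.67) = 0.34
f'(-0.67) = -1.25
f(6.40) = -52240221431.98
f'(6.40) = -163258163545.06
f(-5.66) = 846.51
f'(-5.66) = -628.52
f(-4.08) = 211.66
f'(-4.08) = -221.43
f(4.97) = -592982442.21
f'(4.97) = -1860475097.89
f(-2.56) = 27.71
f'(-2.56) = -49.23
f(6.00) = -14954221811.56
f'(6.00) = -46793407258.85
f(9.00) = -170468194975784.45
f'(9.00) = -528262268727933.72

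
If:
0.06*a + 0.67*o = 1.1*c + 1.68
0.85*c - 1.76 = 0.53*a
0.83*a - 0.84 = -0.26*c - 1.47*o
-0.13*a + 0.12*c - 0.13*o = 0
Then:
No Solution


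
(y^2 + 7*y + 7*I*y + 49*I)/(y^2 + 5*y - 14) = (y + 7*I)/(y - 2)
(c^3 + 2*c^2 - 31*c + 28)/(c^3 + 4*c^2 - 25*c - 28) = (c - 1)/(c + 1)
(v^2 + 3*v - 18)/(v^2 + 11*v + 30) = (v - 3)/(v + 5)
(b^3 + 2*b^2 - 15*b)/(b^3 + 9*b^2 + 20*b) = (b - 3)/(b + 4)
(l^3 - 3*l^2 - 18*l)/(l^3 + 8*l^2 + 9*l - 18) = l*(l - 6)/(l^2 + 5*l - 6)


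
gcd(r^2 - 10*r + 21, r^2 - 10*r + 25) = 1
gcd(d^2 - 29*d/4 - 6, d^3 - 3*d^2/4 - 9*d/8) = d + 3/4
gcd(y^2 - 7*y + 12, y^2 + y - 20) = y - 4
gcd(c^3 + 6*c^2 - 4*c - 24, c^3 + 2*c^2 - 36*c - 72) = c^2 + 8*c + 12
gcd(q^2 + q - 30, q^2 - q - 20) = q - 5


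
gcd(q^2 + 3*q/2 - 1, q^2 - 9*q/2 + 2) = q - 1/2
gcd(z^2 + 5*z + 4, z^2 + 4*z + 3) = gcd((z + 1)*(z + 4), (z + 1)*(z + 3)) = z + 1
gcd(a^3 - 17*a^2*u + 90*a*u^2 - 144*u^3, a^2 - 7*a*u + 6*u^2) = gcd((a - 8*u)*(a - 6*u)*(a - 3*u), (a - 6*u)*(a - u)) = -a + 6*u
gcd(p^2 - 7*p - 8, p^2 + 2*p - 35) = 1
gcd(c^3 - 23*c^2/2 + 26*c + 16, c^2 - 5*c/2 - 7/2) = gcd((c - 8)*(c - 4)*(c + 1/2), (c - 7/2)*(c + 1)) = 1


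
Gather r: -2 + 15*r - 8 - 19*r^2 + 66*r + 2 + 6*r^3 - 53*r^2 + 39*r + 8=6*r^3 - 72*r^2 + 120*r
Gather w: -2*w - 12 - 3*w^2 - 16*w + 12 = -3*w^2 - 18*w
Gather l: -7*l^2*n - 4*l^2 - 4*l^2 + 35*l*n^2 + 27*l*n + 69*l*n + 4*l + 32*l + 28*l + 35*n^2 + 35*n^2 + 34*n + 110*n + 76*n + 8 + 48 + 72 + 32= l^2*(-7*n - 8) + l*(35*n^2 + 96*n + 64) + 70*n^2 + 220*n + 160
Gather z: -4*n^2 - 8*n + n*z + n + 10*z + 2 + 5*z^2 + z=-4*n^2 - 7*n + 5*z^2 + z*(n + 11) + 2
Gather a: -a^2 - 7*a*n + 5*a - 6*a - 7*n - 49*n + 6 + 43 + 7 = -a^2 + a*(-7*n - 1) - 56*n + 56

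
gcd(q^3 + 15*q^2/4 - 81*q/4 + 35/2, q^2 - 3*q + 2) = q - 2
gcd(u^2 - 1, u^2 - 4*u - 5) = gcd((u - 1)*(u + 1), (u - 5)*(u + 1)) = u + 1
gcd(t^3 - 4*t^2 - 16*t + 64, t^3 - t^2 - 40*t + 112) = t^2 - 8*t + 16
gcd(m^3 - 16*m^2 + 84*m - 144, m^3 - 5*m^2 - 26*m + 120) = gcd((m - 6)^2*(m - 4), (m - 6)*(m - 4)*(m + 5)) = m^2 - 10*m + 24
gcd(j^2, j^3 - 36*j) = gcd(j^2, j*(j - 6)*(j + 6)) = j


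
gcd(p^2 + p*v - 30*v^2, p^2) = 1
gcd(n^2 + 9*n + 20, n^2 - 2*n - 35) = n + 5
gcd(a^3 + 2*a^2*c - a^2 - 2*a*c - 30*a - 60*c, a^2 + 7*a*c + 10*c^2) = a + 2*c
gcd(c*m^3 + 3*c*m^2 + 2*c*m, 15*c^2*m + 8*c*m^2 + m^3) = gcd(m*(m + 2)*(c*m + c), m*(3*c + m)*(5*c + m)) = m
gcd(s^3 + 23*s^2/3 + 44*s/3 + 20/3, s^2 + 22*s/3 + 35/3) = s + 5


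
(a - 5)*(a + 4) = a^2 - a - 20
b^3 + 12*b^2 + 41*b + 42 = (b + 2)*(b + 3)*(b + 7)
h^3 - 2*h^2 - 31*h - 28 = (h - 7)*(h + 1)*(h + 4)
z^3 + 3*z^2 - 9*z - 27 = (z - 3)*(z + 3)^2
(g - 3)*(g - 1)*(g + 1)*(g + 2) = g^4 - g^3 - 7*g^2 + g + 6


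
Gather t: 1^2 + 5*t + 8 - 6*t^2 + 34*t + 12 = -6*t^2 + 39*t + 21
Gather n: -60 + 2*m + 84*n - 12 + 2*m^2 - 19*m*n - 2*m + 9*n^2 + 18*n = 2*m^2 + 9*n^2 + n*(102 - 19*m) - 72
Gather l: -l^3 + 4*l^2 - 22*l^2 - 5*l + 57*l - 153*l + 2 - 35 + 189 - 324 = -l^3 - 18*l^2 - 101*l - 168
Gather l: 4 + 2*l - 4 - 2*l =0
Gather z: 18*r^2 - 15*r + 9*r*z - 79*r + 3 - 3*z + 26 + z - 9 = 18*r^2 - 94*r + z*(9*r - 2) + 20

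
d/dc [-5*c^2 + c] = 1 - 10*c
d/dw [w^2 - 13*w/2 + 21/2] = 2*w - 13/2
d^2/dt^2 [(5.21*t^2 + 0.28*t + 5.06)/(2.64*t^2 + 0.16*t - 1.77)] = (-0.498432000000008*t^3 + 357.668784*t^2 + 20.674368*t + 80.351218)/(18.399744*t^6 + 3.345408*t^5 - 36.805824*t^4 - 4.481792*t^3 + 24.676632*t^2 + 1.503792*t - 5.545233)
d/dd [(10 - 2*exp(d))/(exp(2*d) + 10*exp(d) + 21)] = 2*(2*(exp(d) - 5)*(exp(d) + 5) - exp(2*d) - 10*exp(d) - 21)*exp(d)/(exp(2*d) + 10*exp(d) + 21)^2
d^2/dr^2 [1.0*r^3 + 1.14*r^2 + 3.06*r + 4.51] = 6.0*r + 2.28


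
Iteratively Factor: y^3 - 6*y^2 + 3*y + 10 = (y - 2)*(y^2 - 4*y - 5) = (y - 5)*(y - 2)*(y + 1)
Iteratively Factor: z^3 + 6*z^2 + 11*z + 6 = (z + 1)*(z^2 + 5*z + 6) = (z + 1)*(z + 2)*(z + 3)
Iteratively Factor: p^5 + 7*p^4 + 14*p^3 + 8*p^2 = (p + 2)*(p^4 + 5*p^3 + 4*p^2) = (p + 2)*(p + 4)*(p^3 + p^2) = p*(p + 2)*(p + 4)*(p^2 + p) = p*(p + 1)*(p + 2)*(p + 4)*(p)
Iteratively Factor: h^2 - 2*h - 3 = (h - 3)*(h + 1)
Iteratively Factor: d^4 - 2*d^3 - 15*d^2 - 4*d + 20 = (d + 2)*(d^3 - 4*d^2 - 7*d + 10) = (d - 1)*(d + 2)*(d^2 - 3*d - 10) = (d - 1)*(d + 2)^2*(d - 5)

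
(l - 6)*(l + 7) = l^2 + l - 42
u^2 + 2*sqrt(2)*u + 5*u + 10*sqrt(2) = (u + 5)*(u + 2*sqrt(2))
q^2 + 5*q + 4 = (q + 1)*(q + 4)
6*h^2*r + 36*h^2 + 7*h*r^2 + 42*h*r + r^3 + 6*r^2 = (h + r)*(6*h + r)*(r + 6)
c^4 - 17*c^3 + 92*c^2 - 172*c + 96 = (c - 8)*(c - 6)*(c - 2)*(c - 1)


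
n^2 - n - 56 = (n - 8)*(n + 7)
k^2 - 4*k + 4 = (k - 2)^2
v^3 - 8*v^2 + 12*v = v*(v - 6)*(v - 2)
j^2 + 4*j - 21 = (j - 3)*(j + 7)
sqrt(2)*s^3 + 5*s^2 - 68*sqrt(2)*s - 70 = (s - 5*sqrt(2))*(s + 7*sqrt(2))*(sqrt(2)*s + 1)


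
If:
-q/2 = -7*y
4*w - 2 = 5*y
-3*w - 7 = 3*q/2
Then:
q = -476/99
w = 7/99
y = -34/99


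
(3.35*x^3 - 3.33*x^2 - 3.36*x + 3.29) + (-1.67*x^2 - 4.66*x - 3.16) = 3.35*x^3 - 5.0*x^2 - 8.02*x + 0.13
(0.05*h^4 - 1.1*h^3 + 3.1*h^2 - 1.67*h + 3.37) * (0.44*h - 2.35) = 0.022*h^5 - 0.6015*h^4 + 3.949*h^3 - 8.0198*h^2 + 5.4073*h - 7.9195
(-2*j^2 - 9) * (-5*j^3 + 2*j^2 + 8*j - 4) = 10*j^5 - 4*j^4 + 29*j^3 - 10*j^2 - 72*j + 36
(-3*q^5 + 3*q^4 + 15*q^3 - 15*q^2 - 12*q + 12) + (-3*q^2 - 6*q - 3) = -3*q^5 + 3*q^4 + 15*q^3 - 18*q^2 - 18*q + 9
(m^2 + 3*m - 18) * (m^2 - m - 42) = m^4 + 2*m^3 - 63*m^2 - 108*m + 756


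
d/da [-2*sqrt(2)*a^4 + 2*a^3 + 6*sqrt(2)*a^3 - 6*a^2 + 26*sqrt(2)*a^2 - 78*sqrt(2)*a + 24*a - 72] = -8*sqrt(2)*a^3 + 6*a^2 + 18*sqrt(2)*a^2 - 12*a + 52*sqrt(2)*a - 78*sqrt(2) + 24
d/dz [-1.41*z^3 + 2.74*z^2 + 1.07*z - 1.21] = -4.23*z^2 + 5.48*z + 1.07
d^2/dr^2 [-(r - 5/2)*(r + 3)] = -2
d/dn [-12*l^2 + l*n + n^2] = l + 2*n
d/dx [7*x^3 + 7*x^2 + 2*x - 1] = 21*x^2 + 14*x + 2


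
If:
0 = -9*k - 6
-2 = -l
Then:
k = -2/3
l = 2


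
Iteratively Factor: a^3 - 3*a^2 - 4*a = (a + 1)*(a^2 - 4*a) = a*(a + 1)*(a - 4)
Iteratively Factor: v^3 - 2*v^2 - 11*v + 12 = (v - 4)*(v^2 + 2*v - 3) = (v - 4)*(v - 1)*(v + 3)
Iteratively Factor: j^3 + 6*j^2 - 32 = (j + 4)*(j^2 + 2*j - 8) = (j + 4)^2*(j - 2)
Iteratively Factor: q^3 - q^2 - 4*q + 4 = (q - 2)*(q^2 + q - 2) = (q - 2)*(q + 2)*(q - 1)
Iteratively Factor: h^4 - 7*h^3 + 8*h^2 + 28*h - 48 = (h - 2)*(h^3 - 5*h^2 - 2*h + 24) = (h - 2)*(h + 2)*(h^2 - 7*h + 12) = (h - 4)*(h - 2)*(h + 2)*(h - 3)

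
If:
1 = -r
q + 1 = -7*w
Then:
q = -7*w - 1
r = -1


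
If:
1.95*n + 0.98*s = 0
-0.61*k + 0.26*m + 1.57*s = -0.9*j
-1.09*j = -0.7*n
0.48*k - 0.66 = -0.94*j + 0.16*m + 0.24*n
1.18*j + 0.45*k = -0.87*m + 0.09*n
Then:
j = -0.27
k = 1.53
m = -0.47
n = -0.42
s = 0.83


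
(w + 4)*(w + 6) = w^2 + 10*w + 24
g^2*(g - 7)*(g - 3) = g^4 - 10*g^3 + 21*g^2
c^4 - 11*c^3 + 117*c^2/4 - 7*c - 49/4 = (c - 7)*(c - 7/2)*(c - 1)*(c + 1/2)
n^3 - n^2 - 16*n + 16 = (n - 4)*(n - 1)*(n + 4)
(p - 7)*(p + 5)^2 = p^3 + 3*p^2 - 45*p - 175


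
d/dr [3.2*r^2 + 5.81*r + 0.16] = 6.4*r + 5.81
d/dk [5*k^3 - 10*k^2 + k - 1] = 15*k^2 - 20*k + 1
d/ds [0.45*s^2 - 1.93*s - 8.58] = 0.9*s - 1.93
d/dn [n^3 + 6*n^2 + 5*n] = 3*n^2 + 12*n + 5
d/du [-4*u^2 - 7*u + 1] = -8*u - 7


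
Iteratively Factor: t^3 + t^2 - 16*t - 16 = (t + 1)*(t^2 - 16) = (t - 4)*(t + 1)*(t + 4)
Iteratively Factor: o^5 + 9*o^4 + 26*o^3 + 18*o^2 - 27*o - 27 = (o + 3)*(o^4 + 6*o^3 + 8*o^2 - 6*o - 9) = (o + 3)^2*(o^3 + 3*o^2 - o - 3) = (o - 1)*(o + 3)^2*(o^2 + 4*o + 3) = (o - 1)*(o + 1)*(o + 3)^2*(o + 3)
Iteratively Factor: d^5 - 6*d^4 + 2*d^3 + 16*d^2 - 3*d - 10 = (d + 1)*(d^4 - 7*d^3 + 9*d^2 + 7*d - 10) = (d - 2)*(d + 1)*(d^3 - 5*d^2 - d + 5) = (d - 5)*(d - 2)*(d + 1)*(d^2 - 1) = (d - 5)*(d - 2)*(d + 1)^2*(d - 1)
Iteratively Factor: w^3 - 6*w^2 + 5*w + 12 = (w - 4)*(w^2 - 2*w - 3) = (w - 4)*(w + 1)*(w - 3)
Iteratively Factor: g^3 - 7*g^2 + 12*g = (g - 3)*(g^2 - 4*g) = (g - 4)*(g - 3)*(g)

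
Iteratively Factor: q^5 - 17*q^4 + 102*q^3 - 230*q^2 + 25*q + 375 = (q + 1)*(q^4 - 18*q^3 + 120*q^2 - 350*q + 375) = (q - 5)*(q + 1)*(q^3 - 13*q^2 + 55*q - 75) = (q - 5)^2*(q + 1)*(q^2 - 8*q + 15) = (q - 5)^3*(q + 1)*(q - 3)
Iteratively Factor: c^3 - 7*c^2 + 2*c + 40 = (c + 2)*(c^2 - 9*c + 20) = (c - 4)*(c + 2)*(c - 5)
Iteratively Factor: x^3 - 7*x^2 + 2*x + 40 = (x - 4)*(x^2 - 3*x - 10) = (x - 5)*(x - 4)*(x + 2)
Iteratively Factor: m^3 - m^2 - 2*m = (m + 1)*(m^2 - 2*m) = (m - 2)*(m + 1)*(m)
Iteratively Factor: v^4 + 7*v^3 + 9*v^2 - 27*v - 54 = (v + 3)*(v^3 + 4*v^2 - 3*v - 18) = (v - 2)*(v + 3)*(v^2 + 6*v + 9) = (v - 2)*(v + 3)^2*(v + 3)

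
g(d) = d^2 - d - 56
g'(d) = 2*d - 1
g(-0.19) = -55.77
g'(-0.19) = -1.38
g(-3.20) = -42.56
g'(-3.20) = -7.40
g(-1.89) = -50.54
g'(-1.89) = -4.78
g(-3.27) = -42.04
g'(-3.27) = -7.54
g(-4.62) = -30.04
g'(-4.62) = -10.24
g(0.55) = -56.25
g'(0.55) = 0.10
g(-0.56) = -55.13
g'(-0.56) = -2.12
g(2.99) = -50.05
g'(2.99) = 4.98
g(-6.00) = -14.00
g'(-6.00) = -13.00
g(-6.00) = -14.00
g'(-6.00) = -13.00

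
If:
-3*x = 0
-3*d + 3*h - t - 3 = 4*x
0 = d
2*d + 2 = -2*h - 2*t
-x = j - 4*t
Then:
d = 0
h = 1/2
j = -6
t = -3/2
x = 0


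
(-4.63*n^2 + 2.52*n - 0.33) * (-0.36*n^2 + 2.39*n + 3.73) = 1.6668*n^4 - 11.9729*n^3 - 11.1283*n^2 + 8.6109*n - 1.2309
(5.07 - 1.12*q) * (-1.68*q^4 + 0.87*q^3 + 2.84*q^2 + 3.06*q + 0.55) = 1.8816*q^5 - 9.492*q^4 + 1.2301*q^3 + 10.9716*q^2 + 14.8982*q + 2.7885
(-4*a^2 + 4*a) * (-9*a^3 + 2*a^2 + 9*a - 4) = 36*a^5 - 44*a^4 - 28*a^3 + 52*a^2 - 16*a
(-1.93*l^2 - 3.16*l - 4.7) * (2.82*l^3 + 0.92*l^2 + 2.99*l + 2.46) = -5.4426*l^5 - 10.6868*l^4 - 21.9319*l^3 - 18.5202*l^2 - 21.8266*l - 11.562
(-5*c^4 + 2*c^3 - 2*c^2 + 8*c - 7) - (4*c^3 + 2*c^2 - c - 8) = -5*c^4 - 2*c^3 - 4*c^2 + 9*c + 1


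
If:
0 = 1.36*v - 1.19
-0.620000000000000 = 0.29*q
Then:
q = -2.14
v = 0.88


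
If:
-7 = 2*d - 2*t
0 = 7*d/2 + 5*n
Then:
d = t - 7/2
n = 49/20 - 7*t/10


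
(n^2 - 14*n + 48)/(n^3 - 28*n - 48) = (n - 8)/(n^2 + 6*n + 8)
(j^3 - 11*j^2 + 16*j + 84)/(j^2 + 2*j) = j - 13 + 42/j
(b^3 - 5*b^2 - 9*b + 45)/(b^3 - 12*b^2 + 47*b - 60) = (b + 3)/(b - 4)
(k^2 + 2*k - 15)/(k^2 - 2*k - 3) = (k + 5)/(k + 1)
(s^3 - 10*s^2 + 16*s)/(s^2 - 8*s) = s - 2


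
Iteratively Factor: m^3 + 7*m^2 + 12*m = (m)*(m^2 + 7*m + 12) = m*(m + 4)*(m + 3)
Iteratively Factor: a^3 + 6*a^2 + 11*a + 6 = (a + 1)*(a^2 + 5*a + 6) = (a + 1)*(a + 2)*(a + 3)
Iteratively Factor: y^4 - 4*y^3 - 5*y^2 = (y - 5)*(y^3 + y^2) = y*(y - 5)*(y^2 + y) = y*(y - 5)*(y + 1)*(y)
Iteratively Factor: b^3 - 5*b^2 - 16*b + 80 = (b - 4)*(b^2 - b - 20) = (b - 4)*(b + 4)*(b - 5)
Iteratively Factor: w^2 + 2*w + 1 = (w + 1)*(w + 1)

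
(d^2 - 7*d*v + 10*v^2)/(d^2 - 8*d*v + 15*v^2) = (-d + 2*v)/(-d + 3*v)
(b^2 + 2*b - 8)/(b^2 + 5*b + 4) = (b - 2)/(b + 1)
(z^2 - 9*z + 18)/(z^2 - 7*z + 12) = (z - 6)/(z - 4)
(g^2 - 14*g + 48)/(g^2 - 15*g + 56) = (g - 6)/(g - 7)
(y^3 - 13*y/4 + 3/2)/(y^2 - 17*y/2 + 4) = (y^2 + y/2 - 3)/(y - 8)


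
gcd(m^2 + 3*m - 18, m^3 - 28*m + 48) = m + 6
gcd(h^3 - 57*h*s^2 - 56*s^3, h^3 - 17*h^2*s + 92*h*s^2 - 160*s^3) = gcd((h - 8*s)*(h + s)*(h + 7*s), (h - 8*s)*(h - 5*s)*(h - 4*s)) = -h + 8*s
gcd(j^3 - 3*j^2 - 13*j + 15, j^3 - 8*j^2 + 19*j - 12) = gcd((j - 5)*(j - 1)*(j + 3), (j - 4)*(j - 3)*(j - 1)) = j - 1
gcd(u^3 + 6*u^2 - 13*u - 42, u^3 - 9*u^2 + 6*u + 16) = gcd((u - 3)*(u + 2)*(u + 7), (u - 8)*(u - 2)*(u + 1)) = 1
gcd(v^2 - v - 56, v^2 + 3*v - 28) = v + 7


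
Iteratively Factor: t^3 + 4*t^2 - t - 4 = (t + 1)*(t^2 + 3*t - 4) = (t - 1)*(t + 1)*(t + 4)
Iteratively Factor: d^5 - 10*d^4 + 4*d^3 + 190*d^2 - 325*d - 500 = (d - 5)*(d^4 - 5*d^3 - 21*d^2 + 85*d + 100) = (d - 5)*(d + 1)*(d^3 - 6*d^2 - 15*d + 100) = (d - 5)^2*(d + 1)*(d^2 - d - 20) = (d - 5)^3*(d + 1)*(d + 4)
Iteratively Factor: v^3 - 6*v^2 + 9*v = (v - 3)*(v^2 - 3*v) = v*(v - 3)*(v - 3)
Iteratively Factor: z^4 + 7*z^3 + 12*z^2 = (z + 3)*(z^3 + 4*z^2) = z*(z + 3)*(z^2 + 4*z) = z^2*(z + 3)*(z + 4)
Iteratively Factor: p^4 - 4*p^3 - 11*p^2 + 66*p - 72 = (p + 4)*(p^3 - 8*p^2 + 21*p - 18) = (p - 2)*(p + 4)*(p^2 - 6*p + 9) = (p - 3)*(p - 2)*(p + 4)*(p - 3)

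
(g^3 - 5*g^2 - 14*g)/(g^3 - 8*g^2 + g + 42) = g/(g - 3)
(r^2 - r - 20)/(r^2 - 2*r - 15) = (r + 4)/(r + 3)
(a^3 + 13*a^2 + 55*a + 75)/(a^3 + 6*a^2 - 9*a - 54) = (a^2 + 10*a + 25)/(a^2 + 3*a - 18)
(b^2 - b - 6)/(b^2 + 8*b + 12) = (b - 3)/(b + 6)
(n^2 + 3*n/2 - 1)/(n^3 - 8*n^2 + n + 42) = (n - 1/2)/(n^2 - 10*n + 21)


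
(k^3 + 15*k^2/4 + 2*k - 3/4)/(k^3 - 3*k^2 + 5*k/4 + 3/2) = (4*k^3 + 15*k^2 + 8*k - 3)/(4*k^3 - 12*k^2 + 5*k + 6)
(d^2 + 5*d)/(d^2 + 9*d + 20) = d/(d + 4)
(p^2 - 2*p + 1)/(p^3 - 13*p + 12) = (p - 1)/(p^2 + p - 12)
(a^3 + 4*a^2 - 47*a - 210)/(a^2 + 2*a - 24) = (a^2 - 2*a - 35)/(a - 4)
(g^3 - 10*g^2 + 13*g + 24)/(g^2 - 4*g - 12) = (-g^3 + 10*g^2 - 13*g - 24)/(-g^2 + 4*g + 12)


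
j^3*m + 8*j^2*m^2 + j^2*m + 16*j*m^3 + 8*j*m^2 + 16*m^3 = (j + 4*m)^2*(j*m + m)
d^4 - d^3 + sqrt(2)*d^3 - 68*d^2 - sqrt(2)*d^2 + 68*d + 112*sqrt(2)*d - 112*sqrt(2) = (d - 1)*(d - 4*sqrt(2))*(d - 2*sqrt(2))*(d + 7*sqrt(2))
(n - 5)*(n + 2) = n^2 - 3*n - 10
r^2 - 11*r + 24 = (r - 8)*(r - 3)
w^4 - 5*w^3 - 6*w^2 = w^2*(w - 6)*(w + 1)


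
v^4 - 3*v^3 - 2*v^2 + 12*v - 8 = (v - 2)^2*(v - 1)*(v + 2)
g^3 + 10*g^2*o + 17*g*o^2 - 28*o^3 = (g - o)*(g + 4*o)*(g + 7*o)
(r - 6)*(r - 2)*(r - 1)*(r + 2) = r^4 - 7*r^3 + 2*r^2 + 28*r - 24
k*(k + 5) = k^2 + 5*k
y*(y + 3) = y^2 + 3*y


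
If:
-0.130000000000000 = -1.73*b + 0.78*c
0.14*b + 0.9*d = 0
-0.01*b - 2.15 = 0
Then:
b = -215.00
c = -477.03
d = 33.44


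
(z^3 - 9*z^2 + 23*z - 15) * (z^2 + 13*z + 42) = z^5 + 4*z^4 - 52*z^3 - 94*z^2 + 771*z - 630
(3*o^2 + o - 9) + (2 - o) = 3*o^2 - 7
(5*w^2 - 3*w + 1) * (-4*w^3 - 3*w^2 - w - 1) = -20*w^5 - 3*w^4 - 5*w^2 + 2*w - 1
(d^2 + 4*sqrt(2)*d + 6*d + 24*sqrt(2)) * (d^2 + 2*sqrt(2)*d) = d^4 + 6*d^3 + 6*sqrt(2)*d^3 + 16*d^2 + 36*sqrt(2)*d^2 + 96*d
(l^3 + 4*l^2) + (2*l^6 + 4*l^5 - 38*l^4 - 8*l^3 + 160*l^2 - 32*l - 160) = 2*l^6 + 4*l^5 - 38*l^4 - 7*l^3 + 164*l^2 - 32*l - 160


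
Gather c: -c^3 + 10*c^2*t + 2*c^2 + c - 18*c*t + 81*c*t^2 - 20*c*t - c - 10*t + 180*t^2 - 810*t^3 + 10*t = -c^3 + c^2*(10*t + 2) + c*(81*t^2 - 38*t) - 810*t^3 + 180*t^2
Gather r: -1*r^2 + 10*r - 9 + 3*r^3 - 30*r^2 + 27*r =3*r^3 - 31*r^2 + 37*r - 9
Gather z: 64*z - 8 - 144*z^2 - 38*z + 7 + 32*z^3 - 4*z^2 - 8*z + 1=32*z^3 - 148*z^2 + 18*z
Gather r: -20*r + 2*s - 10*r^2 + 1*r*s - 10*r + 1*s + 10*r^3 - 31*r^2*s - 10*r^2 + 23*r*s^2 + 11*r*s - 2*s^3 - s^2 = 10*r^3 + r^2*(-31*s - 20) + r*(23*s^2 + 12*s - 30) - 2*s^3 - s^2 + 3*s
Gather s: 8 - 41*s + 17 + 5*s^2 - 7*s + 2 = 5*s^2 - 48*s + 27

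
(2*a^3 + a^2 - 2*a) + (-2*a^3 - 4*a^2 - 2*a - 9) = -3*a^2 - 4*a - 9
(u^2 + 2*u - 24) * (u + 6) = u^3 + 8*u^2 - 12*u - 144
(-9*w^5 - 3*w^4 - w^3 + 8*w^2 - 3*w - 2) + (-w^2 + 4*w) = -9*w^5 - 3*w^4 - w^3 + 7*w^2 + w - 2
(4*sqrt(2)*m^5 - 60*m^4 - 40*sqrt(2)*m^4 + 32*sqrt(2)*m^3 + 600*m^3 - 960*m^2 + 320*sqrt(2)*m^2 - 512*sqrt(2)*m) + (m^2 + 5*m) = 4*sqrt(2)*m^5 - 60*m^4 - 40*sqrt(2)*m^4 + 32*sqrt(2)*m^3 + 600*m^3 - 959*m^2 + 320*sqrt(2)*m^2 - 512*sqrt(2)*m + 5*m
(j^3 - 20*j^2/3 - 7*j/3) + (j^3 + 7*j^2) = 2*j^3 + j^2/3 - 7*j/3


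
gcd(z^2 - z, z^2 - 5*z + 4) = z - 1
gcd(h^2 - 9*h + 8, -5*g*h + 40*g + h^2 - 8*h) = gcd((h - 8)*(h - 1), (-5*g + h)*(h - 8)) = h - 8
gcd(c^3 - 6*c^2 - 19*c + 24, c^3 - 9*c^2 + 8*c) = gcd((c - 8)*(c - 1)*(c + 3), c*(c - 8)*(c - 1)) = c^2 - 9*c + 8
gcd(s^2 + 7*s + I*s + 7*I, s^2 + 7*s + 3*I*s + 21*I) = s + 7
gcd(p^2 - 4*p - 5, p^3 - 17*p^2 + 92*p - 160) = p - 5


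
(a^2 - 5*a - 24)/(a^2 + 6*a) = (a^2 - 5*a - 24)/(a*(a + 6))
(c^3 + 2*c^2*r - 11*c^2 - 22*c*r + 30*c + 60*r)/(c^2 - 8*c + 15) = (c^2 + 2*c*r - 6*c - 12*r)/(c - 3)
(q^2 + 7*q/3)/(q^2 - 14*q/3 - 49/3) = q/(q - 7)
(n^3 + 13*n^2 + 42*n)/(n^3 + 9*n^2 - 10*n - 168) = n/(n - 4)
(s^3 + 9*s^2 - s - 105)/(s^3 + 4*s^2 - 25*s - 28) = (s^2 + 2*s - 15)/(s^2 - 3*s - 4)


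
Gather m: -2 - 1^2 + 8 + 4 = 9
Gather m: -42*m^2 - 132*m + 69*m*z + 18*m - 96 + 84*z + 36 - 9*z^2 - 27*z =-42*m^2 + m*(69*z - 114) - 9*z^2 + 57*z - 60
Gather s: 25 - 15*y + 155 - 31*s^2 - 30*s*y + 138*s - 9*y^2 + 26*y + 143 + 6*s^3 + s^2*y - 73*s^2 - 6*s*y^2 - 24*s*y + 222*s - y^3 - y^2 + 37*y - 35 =6*s^3 + s^2*(y - 104) + s*(-6*y^2 - 54*y + 360) - y^3 - 10*y^2 + 48*y + 288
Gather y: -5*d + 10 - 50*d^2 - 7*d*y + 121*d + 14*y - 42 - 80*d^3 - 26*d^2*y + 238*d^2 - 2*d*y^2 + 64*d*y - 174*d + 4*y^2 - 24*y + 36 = -80*d^3 + 188*d^2 - 58*d + y^2*(4 - 2*d) + y*(-26*d^2 + 57*d - 10) + 4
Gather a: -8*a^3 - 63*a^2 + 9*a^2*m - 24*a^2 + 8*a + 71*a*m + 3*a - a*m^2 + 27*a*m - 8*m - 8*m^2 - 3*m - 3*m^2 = -8*a^3 + a^2*(9*m - 87) + a*(-m^2 + 98*m + 11) - 11*m^2 - 11*m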